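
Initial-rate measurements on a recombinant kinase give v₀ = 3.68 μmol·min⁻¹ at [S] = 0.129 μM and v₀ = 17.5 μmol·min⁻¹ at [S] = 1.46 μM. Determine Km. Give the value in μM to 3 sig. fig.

0.836 μM

In reciprocal form, 1/v = (Km/Vmax)·(1/[S]) + 1/Vmax. The two points give (1/[S], 1/v) = (7.752, 0.2717) and (0.6849, 0.05714).
Slope = (0.2717 − 0.05714)/(7.752 − 0.6849) = 0.03037; intercept = 0.2717 − 0.03037×7.752 = 0.03634.
Vmax = 1/intercept = 27.5 μmol·min⁻¹; Km = slope × Vmax = 0.03037 × 27.5 = 0.836 μM.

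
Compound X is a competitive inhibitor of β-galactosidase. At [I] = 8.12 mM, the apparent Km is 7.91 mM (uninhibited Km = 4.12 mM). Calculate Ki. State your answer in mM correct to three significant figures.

Competitive: Km,app = α·Km with α = 1 + [I]/Ki.
α = Km,app/Km = 7.91/4.12 = 1.920.
Since α = 1 + [I]/Ki, [I]/Ki = 1.920 − 1 = 0.9199 and Ki = 8.12/0.9199 = 8.83 mM.

8.83 mM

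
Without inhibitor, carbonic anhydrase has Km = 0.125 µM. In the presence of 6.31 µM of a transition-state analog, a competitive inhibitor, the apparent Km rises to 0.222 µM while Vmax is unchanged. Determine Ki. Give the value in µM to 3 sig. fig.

8.13 µM

Competitive: Km,app = α·Km with α = 1 + [I]/Ki.
α = Km,app/Km = 0.222/0.125 = 1.776.
Since α = 1 + [I]/Ki, [I]/Ki = 1.776 − 1 = 0.7760 and Ki = 6.31/0.7760 = 8.13 µM.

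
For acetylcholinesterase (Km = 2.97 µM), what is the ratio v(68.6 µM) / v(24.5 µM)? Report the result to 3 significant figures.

1.07

The fractional saturations are [S]/(Km+[S]) = 24.5/27.47 = 0.8919 and 68.6/71.57 = 0.9585.
v₂/v₁ is just their ratio: 0.9585/0.8919 = 1.07.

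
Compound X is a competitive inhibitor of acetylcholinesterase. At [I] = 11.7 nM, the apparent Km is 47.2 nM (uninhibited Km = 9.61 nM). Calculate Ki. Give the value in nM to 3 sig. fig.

2.99 nM

Competitive: Km,app = α·Km with α = 1 + [I]/Ki.
α = Km,app/Km = 47.2/9.61 = 4.912.
Since α = 1 + [I]/Ki, [I]/Ki = 4.912 − 1 = 3.912 and Ki = 11.7/3.912 = 2.99 nM.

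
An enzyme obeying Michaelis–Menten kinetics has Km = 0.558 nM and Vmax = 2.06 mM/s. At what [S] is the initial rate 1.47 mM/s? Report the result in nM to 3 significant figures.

The required fractional saturation is v/Vmax = 1.47/2.06 = 0.7136.
Then [S]/(Km+[S]) = 0.7136 ⇒ [S] = 0.558 × 0.7136/(1 − 0.7136) = 1.39 nM.

1.39 nM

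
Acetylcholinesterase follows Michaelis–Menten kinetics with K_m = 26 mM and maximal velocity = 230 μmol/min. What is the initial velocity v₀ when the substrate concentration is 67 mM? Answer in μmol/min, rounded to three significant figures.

166 μmol/min

[S]/(Km+[S]) = 67/93.00 = 0.7204, the fractional saturation.
v = 0.7204 × Vmax = 0.7204 × 230 = 166 μmol/min.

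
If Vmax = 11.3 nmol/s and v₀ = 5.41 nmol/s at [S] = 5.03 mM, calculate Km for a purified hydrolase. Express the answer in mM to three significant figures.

v/Vmax = 5.41/11.3 = 0.4788 = [S]/(Km+[S]).
So Km + [S] = [S]/0.4788 = 10.51 mM, giving Km = 10.51 − 5.03 = 5.48 mM.

5.48 mM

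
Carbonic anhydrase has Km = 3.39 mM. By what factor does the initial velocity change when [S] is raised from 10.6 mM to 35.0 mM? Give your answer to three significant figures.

Since Vmax cancels, v₂/v₁ = [S]₂(Km+[S]₁) / [S]₁(Km+[S]₂).
= 35.0×(3.39+10.6) / (10.6×(3.39+35.0)) = 489.6/406.9 = 1.20.

1.20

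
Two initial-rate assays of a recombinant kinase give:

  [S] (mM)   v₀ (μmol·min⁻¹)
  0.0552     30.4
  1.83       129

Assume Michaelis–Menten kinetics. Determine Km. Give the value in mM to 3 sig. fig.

0.205 mM

From v = Vmax[S]/(Km+[S]), each point gives Vmax = v(Km+[S])/[S].
Equating: 30.4(Km+0.0552)/0.0552 = 129(Km+1.83)/1.83.
550.7·Km + 30.4 = 70.49·Km + 129, so (550.7 − 70.49)·Km = 129 − 30.4.
Km = 98.60/480.2 = 0.205 mM; then Vmax = 30.4(0.205+0.0552)/0.0552 = 143 μmol·min⁻¹.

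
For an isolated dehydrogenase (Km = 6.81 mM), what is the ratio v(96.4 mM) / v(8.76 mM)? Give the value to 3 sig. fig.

Since Vmax cancels, v₂/v₁ = [S]₂(Km+[S]₁) / [S]₁(Km+[S]₂).
= 96.4×(6.81+8.76) / (8.76×(6.81+96.4)) = 1501/904.1 = 1.66.

1.66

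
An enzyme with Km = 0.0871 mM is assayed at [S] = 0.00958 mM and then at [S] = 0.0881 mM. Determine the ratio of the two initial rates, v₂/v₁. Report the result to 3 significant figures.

Since Vmax cancels, v₂/v₁ = [S]₂(Km+[S]₁) / [S]₁(Km+[S]₂).
= 0.0881×(0.0871+0.00958) / (0.00958×(0.0871+0.0881)) = 0.008518/0.001678 = 5.07.

5.07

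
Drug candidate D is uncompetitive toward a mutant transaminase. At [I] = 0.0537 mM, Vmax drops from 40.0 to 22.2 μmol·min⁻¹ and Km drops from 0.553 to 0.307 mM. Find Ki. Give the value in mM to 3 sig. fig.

Uncompetitive: Vmax,app = Vmax/α (and Km,app = Km/α) with α = 1 + [I]/Ki.
α = Vmax/Vmax,app = 40.0/22.2 = 1.802.
Since α = 1 + [I]/Ki, [I]/Ki = 1.802 − 1 = 0.8018 and Ki = 0.0537/0.8018 = 0.0670 mM.

0.0670 mM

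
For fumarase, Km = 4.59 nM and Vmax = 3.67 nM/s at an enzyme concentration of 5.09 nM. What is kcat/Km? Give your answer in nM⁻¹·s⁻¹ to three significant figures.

kcat = Vmax/[E]total = 3.67/5.09 = 0.721 s⁻¹.
kcat/Km = 0.721/4.59 = 0.157 nM⁻¹·s⁻¹.

0.157 nM⁻¹·s⁻¹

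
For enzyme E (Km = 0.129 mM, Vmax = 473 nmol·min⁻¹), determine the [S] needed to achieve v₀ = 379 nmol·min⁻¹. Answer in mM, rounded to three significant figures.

Rearranging v = Vmax[S]/(Km+[S]) gives [S] = Km·v/(Vmax − v).
[S] = 0.129 × 379 / (473 − 379) = 48.89/94.00 = 0.520 mM.

0.520 mM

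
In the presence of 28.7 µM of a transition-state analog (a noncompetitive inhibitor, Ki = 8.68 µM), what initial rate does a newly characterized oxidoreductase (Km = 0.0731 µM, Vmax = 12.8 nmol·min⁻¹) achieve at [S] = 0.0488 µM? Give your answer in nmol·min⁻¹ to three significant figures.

α = 1 + [I]/Ki = 1 + 28.7/8.68 = 4.306.
For a noncompetitive inhibitor, Vmax is reduced to Vmax/α while Km is unchanged: Km,app = 0.0731 µM, Vmax,app = 2.97 nmol·min⁻¹.
v = Vmax,app·[S]/(Km,app + [S]) = 2.97 × 0.0488/(0.0731 + 0.0488) = 1.19 nmol·min⁻¹.

1.19 nmol·min⁻¹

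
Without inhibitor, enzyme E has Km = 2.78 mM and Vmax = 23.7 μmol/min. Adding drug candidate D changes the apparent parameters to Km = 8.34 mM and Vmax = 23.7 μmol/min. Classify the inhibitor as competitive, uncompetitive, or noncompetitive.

competitive

Km increases (2.78 → 8.34 mM) while Vmax is unchanged — the hallmark of competitive inhibition.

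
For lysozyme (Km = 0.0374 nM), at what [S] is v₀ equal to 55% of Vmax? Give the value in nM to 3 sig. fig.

v/Vmax = [S]/(Km+[S]) = 0.55, so [S] = Km·0.55/(1 − 0.55) = 0.0374 × 1.222.
[S] = 0.0457 nM.

0.0457 nM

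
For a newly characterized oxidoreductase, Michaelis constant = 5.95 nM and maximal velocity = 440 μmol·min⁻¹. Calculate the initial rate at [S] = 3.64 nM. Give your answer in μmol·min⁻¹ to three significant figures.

v = Vmax·[S]/(Km + [S]) = 440 × 3.64 / (5.95 + 3.64)
  = 1602 / 9.590 = 167 μmol·min⁻¹.

167 μmol·min⁻¹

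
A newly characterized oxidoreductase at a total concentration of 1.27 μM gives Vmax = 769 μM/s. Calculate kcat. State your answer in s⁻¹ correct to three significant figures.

606 s⁻¹

kcat = Vmax/[E]total = 769 μM/s / 1.27 μM = 606 s⁻¹.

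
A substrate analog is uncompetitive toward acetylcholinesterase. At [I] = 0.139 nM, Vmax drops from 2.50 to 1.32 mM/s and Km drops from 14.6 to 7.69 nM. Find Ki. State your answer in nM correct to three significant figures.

0.155 nM

Uncompetitive: Vmax,app = Vmax/α (and Km,app = Km/α) with α = 1 + [I]/Ki.
α = Vmax/Vmax,app = 2.50/1.32 = 1.894.
Since α = 1 + [I]/Ki, [I]/Ki = 1.894 − 1 = 0.8939 and Ki = 0.139/0.8939 = 0.155 nM.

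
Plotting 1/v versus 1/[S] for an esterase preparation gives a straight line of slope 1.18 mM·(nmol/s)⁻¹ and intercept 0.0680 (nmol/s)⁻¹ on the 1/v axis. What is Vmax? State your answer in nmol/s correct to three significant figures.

The y-intercept of a Lineweaver–Burk plot equals 1/Vmax, so Vmax = 1/0.0680 = 14.7 nmol/s.

14.7 nmol/s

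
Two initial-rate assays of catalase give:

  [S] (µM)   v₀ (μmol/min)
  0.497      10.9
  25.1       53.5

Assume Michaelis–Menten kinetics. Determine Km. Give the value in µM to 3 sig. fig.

In reciprocal form, 1/v = (Km/Vmax)·(1/[S]) + 1/Vmax. The two points give (1/[S], 1/v) = (2.012, 0.09174) and (0.03984, 0.01869).
Slope = (0.09174 − 0.01869)/(2.012 − 0.03984) = 0.03704; intercept = 0.09174 − 0.03704×2.012 = 0.01722.
Vmax = 1/intercept = 58.1 μmol/min; Km = slope × Vmax = 0.03704 × 58.1 = 2.15 µM.

2.15 µM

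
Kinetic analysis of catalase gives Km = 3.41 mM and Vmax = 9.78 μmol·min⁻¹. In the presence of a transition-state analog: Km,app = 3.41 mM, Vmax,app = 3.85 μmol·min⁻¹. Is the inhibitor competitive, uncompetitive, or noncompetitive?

noncompetitive

Vmax decreases (9.78 → 3.85 μmol·min⁻¹) while Km is unchanged — pure noncompetitive inhibition.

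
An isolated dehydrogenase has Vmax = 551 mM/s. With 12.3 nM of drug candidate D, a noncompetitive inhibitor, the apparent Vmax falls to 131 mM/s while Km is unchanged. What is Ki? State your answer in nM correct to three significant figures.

Noncompetitive: Vmax,app = Vmax/α with α = 1 + [I]/Ki.
α = Vmax/Vmax,app = 551/131 = 4.206.
Ki = [I]/(α − 1) = 12.3/3.206 = 3.84 nM.

3.84 nM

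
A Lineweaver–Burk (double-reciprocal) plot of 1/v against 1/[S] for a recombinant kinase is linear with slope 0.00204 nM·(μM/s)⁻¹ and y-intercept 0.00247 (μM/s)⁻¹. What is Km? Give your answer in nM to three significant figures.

y-intercept = 1/Vmax ⇒ Vmax = 405 μM/s; slope = Km/Vmax ⇒ Km = slope × Vmax.
Km = 0.00204 × 405 = 0.826 nM.

0.826 nM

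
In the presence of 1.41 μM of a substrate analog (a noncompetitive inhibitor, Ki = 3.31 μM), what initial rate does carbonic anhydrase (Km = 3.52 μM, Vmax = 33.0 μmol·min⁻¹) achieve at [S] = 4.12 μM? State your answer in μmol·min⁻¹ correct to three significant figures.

α = 1 + [I]/Ki = 1 + 1.41/3.31 = 1.426.
For a noncompetitive inhibitor, Vmax is reduced to Vmax/α while Km is unchanged: Km,app = 3.52 μM, Vmax,app = 23.1 μmol·min⁻¹.
v = Vmax,app·[S]/(Km,app + [S]) = 23.1 × 4.12/(3.52 + 4.12) = 12.5 μmol·min⁻¹.

12.5 μmol·min⁻¹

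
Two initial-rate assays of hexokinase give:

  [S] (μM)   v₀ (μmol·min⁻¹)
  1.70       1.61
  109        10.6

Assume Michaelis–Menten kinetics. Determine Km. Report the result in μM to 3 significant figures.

In reciprocal form, 1/v = (Km/Vmax)·(1/[S]) + 1/Vmax. The two points give (1/[S], 1/v) = (0.5882, 0.6211) and (0.009174, 0.09434).
Slope = (0.6211 − 0.09434)/(0.5882 − 0.009174) = 0.9097; intercept = 0.6211 − 0.9097×0.5882 = 0.08599.
Vmax = 1/intercept = 11.6 μmol·min⁻¹; Km = slope × Vmax = 0.9097 × 11.6 = 10.6 μM.

10.6 μM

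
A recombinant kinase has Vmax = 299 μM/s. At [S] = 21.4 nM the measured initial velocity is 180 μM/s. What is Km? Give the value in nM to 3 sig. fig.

14.1 nM

From v = Vmax[S]/(Km+[S]), Km = [S](Vmax − v)/v.
Km = 21.4 × (299 − 180) / 180 = 2547/180 = 14.1 nM.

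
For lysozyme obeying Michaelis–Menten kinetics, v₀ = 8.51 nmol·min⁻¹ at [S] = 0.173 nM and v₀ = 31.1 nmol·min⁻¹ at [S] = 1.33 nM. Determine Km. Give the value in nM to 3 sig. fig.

From v = Vmax[S]/(Km+[S]), each point gives Vmax = v(Km+[S])/[S].
Equating: 8.51(Km+0.173)/0.173 = 31.1(Km+1.33)/1.33.
49.19·Km + 8.51 = 23.38·Km + 31.1, so (49.19 − 23.38)·Km = 31.1 − 8.51.
Km = 22.59/25.81 = 0.875 nM; then Vmax = 8.51(0.875+0.173)/0.173 = 51.6 nmol·min⁻¹.

0.875 nM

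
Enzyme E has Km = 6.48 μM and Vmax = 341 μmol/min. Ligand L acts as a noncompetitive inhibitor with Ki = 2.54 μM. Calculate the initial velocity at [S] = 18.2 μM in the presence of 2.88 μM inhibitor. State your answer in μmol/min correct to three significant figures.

With α = 1 + [I]/Ki = 1 + 2.88/2.54 = 2.134, the noncompetitive rate law is v = (Vmax/α)·[S] / (Km + [S]).
v = (341/2.134)×18.2 / (6.48 + 18.2) = 2908/24.68 = 118 μmol/min.

118 μmol/min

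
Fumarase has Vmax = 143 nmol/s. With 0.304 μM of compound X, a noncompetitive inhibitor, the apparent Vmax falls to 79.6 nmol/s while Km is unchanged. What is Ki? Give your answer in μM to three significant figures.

Noncompetitive: Vmax,app = Vmax/α with α = 1 + [I]/Ki.
α = Vmax/Vmax,app = 143/79.6 = 1.796.
Since α = 1 + [I]/Ki, [I]/Ki = 1.796 − 1 = 0.7965 and Ki = 0.304/0.7965 = 0.382 μM.

0.382 μM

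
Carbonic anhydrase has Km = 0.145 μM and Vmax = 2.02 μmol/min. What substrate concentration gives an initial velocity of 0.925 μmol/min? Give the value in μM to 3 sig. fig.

Rearranging v = Vmax[S]/(Km+[S]) gives [S] = Km·v/(Vmax − v).
[S] = 0.145 × 0.925 / (2.02 − 0.925) = 0.1341/1.095 = 0.122 μM.

0.122 μM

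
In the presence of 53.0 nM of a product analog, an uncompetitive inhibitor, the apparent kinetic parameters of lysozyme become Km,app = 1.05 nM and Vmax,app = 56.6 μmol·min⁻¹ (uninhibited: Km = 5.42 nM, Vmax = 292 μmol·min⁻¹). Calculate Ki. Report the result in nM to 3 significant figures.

12.7 nM

Uncompetitive: Vmax,app = Vmax/α (and Km,app = Km/α) with α = 1 + [I]/Ki.
α = Vmax/Vmax,app = 292/56.6 = 5.159.
Since α = 1 + [I]/Ki, [I]/Ki = 5.159 − 1 = 4.159 and Ki = 53.0/4.159 = 12.7 nM.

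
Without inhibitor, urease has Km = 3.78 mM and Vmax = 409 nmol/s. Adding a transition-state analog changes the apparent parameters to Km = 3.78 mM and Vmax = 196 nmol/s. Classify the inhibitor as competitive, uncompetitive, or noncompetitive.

noncompetitive

Vmax decreases (409 → 196 nmol/s) while Km is unchanged — pure noncompetitive inhibition.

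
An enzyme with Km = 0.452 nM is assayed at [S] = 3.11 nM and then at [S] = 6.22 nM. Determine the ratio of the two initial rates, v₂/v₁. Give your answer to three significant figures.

The fractional saturations are [S]/(Km+[S]) = 3.11/3.562 = 0.8731 and 6.22/6.672 = 0.9323.
v₂/v₁ is just their ratio: 0.9323/0.8731 = 1.07.

1.07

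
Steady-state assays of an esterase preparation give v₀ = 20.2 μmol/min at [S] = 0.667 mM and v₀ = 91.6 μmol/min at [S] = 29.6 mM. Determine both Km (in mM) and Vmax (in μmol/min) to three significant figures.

In reciprocal form, 1/v = (Km/Vmax)·(1/[S]) + 1/Vmax. The two points give (1/[S], 1/v) = (1.499, 0.04950) and (0.03378, 0.01092).
Slope = (0.04950 − 0.01092)/(1.499 − 0.03378) = 0.02633; intercept = 0.04950 − 0.02633×1.499 = 0.01003.
Vmax = 1/intercept = 99.7 μmol/min; Km = slope × Vmax = 0.02633 × 99.7 = 2.63 mM.

Km = 2.63 mM; Vmax = 99.7 μmol/min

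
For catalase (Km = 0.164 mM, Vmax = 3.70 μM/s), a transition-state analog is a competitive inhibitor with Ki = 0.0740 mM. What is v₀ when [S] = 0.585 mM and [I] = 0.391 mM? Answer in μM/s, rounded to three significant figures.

α = 1 + [I]/Ki = 1 + 0.391/0.0740 = 6.284.
For a competitive inhibitor, Vmax is unchanged and the apparent Km becomes α·Km: Km,app = 1.03 mM, Vmax,app = 3.70 μM/s.
v = Vmax,app·[S]/(Km,app + [S]) = 3.70 × 0.585/(1.03 + 0.585) = 1.34 μM/s.

1.34 μM/s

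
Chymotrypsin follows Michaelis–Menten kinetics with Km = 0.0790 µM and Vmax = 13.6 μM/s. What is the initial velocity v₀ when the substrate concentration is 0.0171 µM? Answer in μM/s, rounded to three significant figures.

[S]/(Km+[S]) = 0.0171/0.09610 = 0.1779, the fractional saturation.
v = 0.1779 × Vmax = 0.1779 × 13.6 = 2.42 μM/s.

2.42 μM/s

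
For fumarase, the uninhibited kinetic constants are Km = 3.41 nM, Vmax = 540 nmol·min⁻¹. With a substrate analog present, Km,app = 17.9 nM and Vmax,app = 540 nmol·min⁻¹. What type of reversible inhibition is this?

Km increases (3.41 → 17.9 nM) while Vmax is unchanged — the hallmark of competitive inhibition.

competitive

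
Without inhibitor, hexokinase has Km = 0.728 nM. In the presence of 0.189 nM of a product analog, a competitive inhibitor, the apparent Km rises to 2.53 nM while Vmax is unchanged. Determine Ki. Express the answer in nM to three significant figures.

0.0764 nM

Competitive: Km,app = α·Km with α = 1 + [I]/Ki.
α = Km,app/Km = 2.53/0.728 = 3.475.
Since α = 1 + [I]/Ki, [I]/Ki = 3.475 − 1 = 2.475 and Ki = 0.189/2.475 = 0.0764 nM.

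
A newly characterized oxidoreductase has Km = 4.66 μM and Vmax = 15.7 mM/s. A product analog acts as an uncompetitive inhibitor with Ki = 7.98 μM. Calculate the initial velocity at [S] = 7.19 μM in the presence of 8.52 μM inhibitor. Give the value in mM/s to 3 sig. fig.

With α = 1 + [I]/Ki = 1 + 8.52/7.98 = 2.068, the uncompetitive rate law is v = (Vmax/α)·[S] / (Km/α + [S]).
v = (15.7/2.068)×7.19 / (4.66/2.068 + 7.19) = 54.59/9.444 = 5.78 mM/s.

5.78 mM/s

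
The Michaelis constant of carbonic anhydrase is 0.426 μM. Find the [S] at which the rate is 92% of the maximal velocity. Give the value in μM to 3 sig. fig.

v/Vmax = [S]/(Km+[S]) = 0.92, so [S] = Km·0.92/(1 − 0.92) = 0.426 × 11.50.
[S] = 4.90 μM.

4.90 μM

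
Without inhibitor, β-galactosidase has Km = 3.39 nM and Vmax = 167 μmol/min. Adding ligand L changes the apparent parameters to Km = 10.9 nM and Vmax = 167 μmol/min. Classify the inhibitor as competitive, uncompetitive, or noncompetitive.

competitive

Km increases (3.39 → 10.9 nM) while Vmax is unchanged — the hallmark of competitive inhibition.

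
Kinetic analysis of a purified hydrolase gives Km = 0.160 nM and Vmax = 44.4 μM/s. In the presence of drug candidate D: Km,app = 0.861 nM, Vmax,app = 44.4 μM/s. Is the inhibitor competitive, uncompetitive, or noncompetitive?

Km increases (0.160 → 0.861 nM) while Vmax is unchanged — the hallmark of competitive inhibition.

competitive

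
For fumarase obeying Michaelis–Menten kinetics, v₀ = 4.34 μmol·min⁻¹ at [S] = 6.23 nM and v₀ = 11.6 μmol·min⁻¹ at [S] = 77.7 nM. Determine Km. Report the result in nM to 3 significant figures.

13.3 nM

In reciprocal form, 1/v = (Km/Vmax)·(1/[S]) + 1/Vmax. The two points give (1/[S], 1/v) = (0.1605, 0.2304) and (0.01287, 0.08621).
Slope = (0.2304 − 0.08621)/(0.1605 − 0.01287) = 0.9767; intercept = 0.2304 − 0.9767×0.1605 = 0.07364.
Vmax = 1/intercept = 13.6 μmol·min⁻¹; Km = slope × Vmax = 0.9767 × 13.6 = 13.3 nM.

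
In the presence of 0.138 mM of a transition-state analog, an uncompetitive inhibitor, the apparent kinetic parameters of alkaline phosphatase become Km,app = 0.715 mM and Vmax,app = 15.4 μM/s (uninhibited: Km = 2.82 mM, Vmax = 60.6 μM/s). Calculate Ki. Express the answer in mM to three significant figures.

0.0470 mM

Uncompetitive: Vmax,app = Vmax/α (and Km,app = Km/α) with α = 1 + [I]/Ki.
α = Vmax/Vmax,app = 60.6/15.4 = 3.935.
Ki = [I]/(α − 1) = 0.138/2.935 = 0.0470 mM.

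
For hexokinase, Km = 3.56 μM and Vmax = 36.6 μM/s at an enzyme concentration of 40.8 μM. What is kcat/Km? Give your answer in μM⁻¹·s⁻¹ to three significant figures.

kcat = Vmax/[E]total = 36.6/40.8 = 0.897 s⁻¹.
kcat/Km = 0.897/3.56 = 0.252 μM⁻¹·s⁻¹.

0.252 μM⁻¹·s⁻¹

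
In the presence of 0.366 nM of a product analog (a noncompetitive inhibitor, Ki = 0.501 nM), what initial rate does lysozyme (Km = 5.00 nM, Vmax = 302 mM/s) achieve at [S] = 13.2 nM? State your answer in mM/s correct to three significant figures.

127 mM/s

With α = 1 + [I]/Ki = 1 + 0.366/0.501 = 1.731, the noncompetitive rate law is v = (Vmax/α)·[S] / (Km + [S]).
v = (302/1.731)×13.2 / (5.00 + 13.2) = 2304/18.20 = 127 mM/s.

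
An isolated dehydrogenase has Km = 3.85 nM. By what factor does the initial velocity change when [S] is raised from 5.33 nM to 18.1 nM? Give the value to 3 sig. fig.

1.42

The fractional saturations are [S]/(Km+[S]) = 5.33/9.180 = 0.5806 and 18.1/21.95 = 0.8246.
v₂/v₁ is just their ratio: 0.8246/0.5806 = 1.42.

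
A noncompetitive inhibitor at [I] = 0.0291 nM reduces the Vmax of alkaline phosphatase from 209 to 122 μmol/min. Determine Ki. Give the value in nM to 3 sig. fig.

Noncompetitive: Vmax,app = Vmax/α with α = 1 + [I]/Ki.
α = Vmax/Vmax,app = 209/122 = 1.713.
Since α = 1 + [I]/Ki, [I]/Ki = 1.713 − 1 = 0.7131 and Ki = 0.0291/0.7131 = 0.0408 nM.

0.0408 nM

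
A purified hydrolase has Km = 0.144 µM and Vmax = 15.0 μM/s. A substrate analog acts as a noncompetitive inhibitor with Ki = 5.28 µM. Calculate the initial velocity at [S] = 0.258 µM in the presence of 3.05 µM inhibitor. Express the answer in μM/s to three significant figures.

With α = 1 + [I]/Ki = 1 + 3.05/5.28 = 1.578, the noncompetitive rate law is v = (Vmax/α)·[S] / (Km + [S]).
v = (15.0/1.578)×0.258 / (0.144 + 0.258) = 2.453/0.4020 = 6.10 μM/s.

6.10 μM/s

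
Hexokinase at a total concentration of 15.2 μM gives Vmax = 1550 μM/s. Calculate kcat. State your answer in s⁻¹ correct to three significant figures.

102 s⁻¹

kcat = Vmax/[E]total = 1550 μM/s / 15.2 μM = 102 s⁻¹.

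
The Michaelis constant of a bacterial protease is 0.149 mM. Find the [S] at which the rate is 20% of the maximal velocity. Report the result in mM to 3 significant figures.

0.0372 mM

v/Vmax = [S]/(Km+[S]) = 0.2, so [S] = Km·0.2/(1 − 0.2) = 0.149 × 0.2500.
[S] = 0.0372 mM.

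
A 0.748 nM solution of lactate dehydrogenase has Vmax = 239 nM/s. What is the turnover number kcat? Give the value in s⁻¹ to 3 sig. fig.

kcat = Vmax/[E]total = 239 nM/s / 0.748 nM = 320 s⁻¹.

320 s⁻¹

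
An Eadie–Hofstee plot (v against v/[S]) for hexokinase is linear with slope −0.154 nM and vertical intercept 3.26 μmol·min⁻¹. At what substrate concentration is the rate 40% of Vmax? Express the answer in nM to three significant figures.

0.103 nM

The Eadie–Hofstee slope gives Km = 0.154 nM (slope = −Km).
v/Vmax = [S]/(Km+[S]) = 0.4 ⇒ [S] = Km·0.4/(1−0.4) = 0.154 × 0.6667 = 0.103 nM.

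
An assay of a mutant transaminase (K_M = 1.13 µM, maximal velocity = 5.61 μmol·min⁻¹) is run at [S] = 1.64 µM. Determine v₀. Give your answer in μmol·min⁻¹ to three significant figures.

3.32 μmol·min⁻¹

v = Vmax·[S]/(Km + [S]) = 5.61 × 1.64 / (1.13 + 1.64)
  = 9.200 / 2.770 = 3.32 μmol·min⁻¹.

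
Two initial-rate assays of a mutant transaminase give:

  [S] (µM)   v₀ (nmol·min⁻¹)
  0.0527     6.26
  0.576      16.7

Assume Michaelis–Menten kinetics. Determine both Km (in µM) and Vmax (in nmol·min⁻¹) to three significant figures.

From v = Vmax[S]/(Km+[S]), each point gives Vmax = v(Km+[S])/[S].
Equating: 6.26(Km+0.0527)/0.0527 = 16.7(Km+0.576)/0.576.
118.8·Km + 6.26 = 28.99·Km + 16.7, so (118.8 − 28.99)·Km = 16.7 − 6.26.
Km = 10.44/89.79 = 0.116 µM; then Vmax = 6.26(0.116+0.0527)/0.0527 = 20.1 nmol·min⁻¹.

Km = 0.116 µM; Vmax = 20.1 nmol·min⁻¹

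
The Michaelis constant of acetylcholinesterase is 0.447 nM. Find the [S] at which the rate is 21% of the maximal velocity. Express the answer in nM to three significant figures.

v/Vmax = [S]/(Km+[S]) = 0.21, so [S] = Km·0.21/(1 − 0.21) = 0.447 × 0.2658.
[S] = 0.119 nM.

0.119 nM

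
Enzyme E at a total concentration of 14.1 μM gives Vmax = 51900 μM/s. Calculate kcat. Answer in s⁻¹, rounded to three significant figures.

kcat = Vmax/[E]total = 51900 μM/s / 14.1 μM = 3680 s⁻¹.

3680 s⁻¹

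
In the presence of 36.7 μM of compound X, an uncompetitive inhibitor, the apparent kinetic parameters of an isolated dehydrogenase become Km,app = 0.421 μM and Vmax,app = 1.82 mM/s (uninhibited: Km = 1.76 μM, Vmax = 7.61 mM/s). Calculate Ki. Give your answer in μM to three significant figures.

11.5 μM

Uncompetitive: Vmax,app = Vmax/α (and Km,app = Km/α) with α = 1 + [I]/Ki.
α = Vmax/Vmax,app = 7.61/1.82 = 4.181.
Since α = 1 + [I]/Ki, [I]/Ki = 4.181 − 1 = 3.181 and Ki = 36.7/3.181 = 11.5 μM.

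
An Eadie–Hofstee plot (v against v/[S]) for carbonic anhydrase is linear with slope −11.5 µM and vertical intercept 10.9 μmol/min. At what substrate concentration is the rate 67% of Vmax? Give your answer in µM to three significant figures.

23.3 µM

The Eadie–Hofstee slope gives Km = 11.5 µM (slope = −Km).
v/Vmax = [S]/(Km+[S]) = 0.67 ⇒ [S] = Km·0.67/(1−0.67) = 11.5 × 2.030 = 23.3 µM.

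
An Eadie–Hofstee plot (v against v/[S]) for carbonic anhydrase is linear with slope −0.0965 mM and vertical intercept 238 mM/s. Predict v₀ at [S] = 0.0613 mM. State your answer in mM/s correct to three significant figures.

In the Eadie–Hofstee form v = Vmax − Km·(v/[S]), the slope is −Km and the intercept is Vmax, so Km = 0.0965 mM and Vmax = 238 mM/s.
v = 238 × 0.0613/(0.0965 + 0.0613) = 92.5 mM/s.

92.5 mM/s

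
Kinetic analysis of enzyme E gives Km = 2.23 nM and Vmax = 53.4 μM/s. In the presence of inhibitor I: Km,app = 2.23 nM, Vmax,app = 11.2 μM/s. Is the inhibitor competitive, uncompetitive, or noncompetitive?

Vmax decreases (53.4 → 11.2 μM/s) while Km is unchanged — pure noncompetitive inhibition.

noncompetitive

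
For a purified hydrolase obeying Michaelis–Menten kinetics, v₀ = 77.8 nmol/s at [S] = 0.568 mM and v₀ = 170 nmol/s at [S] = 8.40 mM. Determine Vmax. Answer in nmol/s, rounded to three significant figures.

186 nmol/s

In reciprocal form, 1/v = (Km/Vmax)·(1/[S]) + 1/Vmax. The two points give (1/[S], 1/v) = (1.761, 0.01285) and (0.1190, 0.005882).
Slope = (0.01285 − 0.005882)/(1.761 − 0.1190) = 0.004247; intercept = 0.01285 − 0.004247×1.761 = 0.005377.
Vmax = 1/intercept = 186 nmol/s; Km = slope × Vmax = 0.004247 × 186 = 0.790 mM.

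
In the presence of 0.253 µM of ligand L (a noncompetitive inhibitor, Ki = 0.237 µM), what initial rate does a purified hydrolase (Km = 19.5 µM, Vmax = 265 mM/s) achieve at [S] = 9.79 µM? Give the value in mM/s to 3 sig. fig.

42.8 mM/s

α = 1 + [I]/Ki = 1 + 0.253/0.237 = 2.068.
For a noncompetitive inhibitor, Vmax is reduced to Vmax/α while Km is unchanged: Km,app = 19.5 µM, Vmax,app = 128 mM/s.
v = Vmax,app·[S]/(Km,app + [S]) = 128 × 9.79/(19.5 + 9.79) = 42.8 mM/s.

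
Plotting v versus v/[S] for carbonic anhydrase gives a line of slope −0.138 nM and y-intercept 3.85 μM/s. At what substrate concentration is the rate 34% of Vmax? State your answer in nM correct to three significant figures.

0.0711 nM

The Eadie–Hofstee slope gives Km = 0.138 nM (slope = −Km).
v/Vmax = [S]/(Km+[S]) = 0.34 ⇒ [S] = Km·0.34/(1−0.34) = 0.138 × 0.5152 = 0.0711 nM.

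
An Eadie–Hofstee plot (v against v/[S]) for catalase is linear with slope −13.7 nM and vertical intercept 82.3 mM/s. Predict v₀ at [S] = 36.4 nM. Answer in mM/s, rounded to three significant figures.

59.8 mM/s

In the Eadie–Hofstee form v = Vmax − Km·(v/[S]), the slope is −Km and the intercept is Vmax, so Km = 13.7 nM and Vmax = 82.3 mM/s.
v = 82.3 × 36.4/(13.7 + 36.4) = 59.8 mM/s.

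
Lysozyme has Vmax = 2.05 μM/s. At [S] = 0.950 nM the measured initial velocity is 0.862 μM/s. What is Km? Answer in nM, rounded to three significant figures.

1.31 nM

v/Vmax = 0.862/2.05 = 0.4205 = [S]/(Km+[S]).
So Km + [S] = [S]/0.4205 = 2.259 nM, giving Km = 2.259 − 0.950 = 1.31 nM.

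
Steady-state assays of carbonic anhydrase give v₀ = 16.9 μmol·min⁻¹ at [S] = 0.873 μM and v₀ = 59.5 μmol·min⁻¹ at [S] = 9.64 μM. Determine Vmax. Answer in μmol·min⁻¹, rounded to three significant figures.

In reciprocal form, 1/v = (Km/Vmax)·(1/[S]) + 1/Vmax. The two points give (1/[S], 1/v) = (1.145, 0.05917) and (0.1037, 0.01681).
Slope = (0.05917 − 0.01681)/(1.145 − 0.1037) = 0.04067; intercept = 0.05917 − 0.04067×1.145 = 0.01259.
Vmax = 1/intercept = 79.4 μmol·min⁻¹; Km = slope × Vmax = 0.04067 × 79.4 = 3.23 μM.

79.4 μmol·min⁻¹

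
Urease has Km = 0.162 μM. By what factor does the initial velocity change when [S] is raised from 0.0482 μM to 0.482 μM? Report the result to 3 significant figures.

3.26

The fractional saturations are [S]/(Km+[S]) = 0.0482/0.2102 = 0.2293 and 0.482/0.6440 = 0.7484.
v₂/v₁ is just their ratio: 0.7484/0.2293 = 3.26.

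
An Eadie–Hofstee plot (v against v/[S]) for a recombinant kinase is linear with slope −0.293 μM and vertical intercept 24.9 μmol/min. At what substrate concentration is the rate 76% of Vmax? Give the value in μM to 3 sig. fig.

The Eadie–Hofstee slope gives Km = 0.293 μM (slope = −Km).
v/Vmax = [S]/(Km+[S]) = 0.76 ⇒ [S] = Km·0.76/(1−0.76) = 0.293 × 3.167 = 0.928 μM.

0.928 μM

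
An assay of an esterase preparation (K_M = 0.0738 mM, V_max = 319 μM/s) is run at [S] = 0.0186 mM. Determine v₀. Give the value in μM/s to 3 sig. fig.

v = Vmax·[S]/(Km + [S]) = 319 × 0.0186 / (0.0738 + 0.0186)
  = 5.933 / 0.09240 = 64.2 μM/s.

64.2 μM/s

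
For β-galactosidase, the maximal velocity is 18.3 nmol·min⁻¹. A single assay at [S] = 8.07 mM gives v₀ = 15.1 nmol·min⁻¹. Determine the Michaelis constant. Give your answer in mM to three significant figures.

v/Vmax = 15.1/18.3 = 0.8251 = [S]/(Km+[S]).
So Km + [S] = [S]/0.8251 = 9.780 mM, giving Km = 9.780 − 8.07 = 1.71 mM.

1.71 mM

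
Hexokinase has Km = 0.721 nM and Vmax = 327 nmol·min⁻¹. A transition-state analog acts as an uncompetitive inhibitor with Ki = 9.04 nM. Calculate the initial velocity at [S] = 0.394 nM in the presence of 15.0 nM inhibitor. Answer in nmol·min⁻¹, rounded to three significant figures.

With α = 1 + [I]/Ki = 1 + 15.0/9.04 = 2.659, the uncompetitive rate law is v = (Vmax/α)·[S] / (Km/α + [S]).
v = (327/2.659)×0.394 / (0.721/2.659 + 0.394) = 48.45/0.6651 = 72.8 nmol·min⁻¹.

72.8 nmol·min⁻¹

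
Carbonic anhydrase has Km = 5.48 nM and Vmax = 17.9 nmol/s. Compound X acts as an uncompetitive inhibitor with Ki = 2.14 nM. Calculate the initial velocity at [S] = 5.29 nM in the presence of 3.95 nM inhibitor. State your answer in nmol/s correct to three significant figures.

4.61 nmol/s

α = 1 + [I]/Ki = 1 + 3.95/2.14 = 2.846.
For an uncompetitive inhibitor, both parameters are divided by α, giving Vmax/α and Km/α: Km,app = 1.93 nM, Vmax,app = 6.29 nmol/s.
v = Vmax,app·[S]/(Km,app + [S]) = 6.29 × 5.29/(1.93 + 5.29) = 4.61 nmol/s.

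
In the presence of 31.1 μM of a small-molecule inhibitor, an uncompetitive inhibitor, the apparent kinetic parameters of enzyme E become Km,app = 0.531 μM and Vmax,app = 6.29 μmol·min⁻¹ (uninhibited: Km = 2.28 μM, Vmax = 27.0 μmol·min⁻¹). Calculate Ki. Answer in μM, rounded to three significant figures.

9.45 μM

Uncompetitive: Vmax,app = Vmax/α (and Km,app = Km/α) with α = 1 + [I]/Ki.
α = Vmax/Vmax,app = 27.0/6.29 = 4.293.
Since α = 1 + [I]/Ki, [I]/Ki = 4.293 − 1 = 3.293 and Ki = 31.1/3.293 = 9.45 μM.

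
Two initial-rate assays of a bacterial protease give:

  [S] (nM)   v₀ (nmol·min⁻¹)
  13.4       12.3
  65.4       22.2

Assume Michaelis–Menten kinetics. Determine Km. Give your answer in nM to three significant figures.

17.1 nM

In reciprocal form, 1/v = (Km/Vmax)·(1/[S]) + 1/Vmax. The two points give (1/[S], 1/v) = (0.07463, 0.08130) and (0.01529, 0.04505).
Slope = (0.08130 − 0.04505)/(0.07463 − 0.01529) = 0.6110; intercept = 0.08130 − 0.6110×0.07463 = 0.03570.
Vmax = 1/intercept = 28.0 nmol·min⁻¹; Km = slope × Vmax = 0.6110 × 28.0 = 17.1 nM.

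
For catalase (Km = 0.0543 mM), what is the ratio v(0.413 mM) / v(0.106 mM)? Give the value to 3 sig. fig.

1.34

Since Vmax cancels, v₂/v₁ = [S]₂(Km+[S]₁) / [S]₁(Km+[S]₂).
= 0.413×(0.0543+0.106) / (0.106×(0.0543+0.413)) = 0.06620/0.04953 = 1.34.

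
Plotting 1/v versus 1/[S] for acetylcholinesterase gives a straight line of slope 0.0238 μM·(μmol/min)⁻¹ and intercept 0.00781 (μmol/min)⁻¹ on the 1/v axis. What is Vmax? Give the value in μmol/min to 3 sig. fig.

The y-intercept of a Lineweaver–Burk plot equals 1/Vmax, so Vmax = 1/0.00781 = 128 μmol/min.

128 μmol/min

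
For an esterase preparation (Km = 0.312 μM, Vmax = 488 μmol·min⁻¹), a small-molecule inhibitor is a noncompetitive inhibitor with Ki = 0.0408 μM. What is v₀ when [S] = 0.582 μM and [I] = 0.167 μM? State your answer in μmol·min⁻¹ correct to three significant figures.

α = 1 + [I]/Ki = 1 + 0.167/0.0408 = 5.093.
For a noncompetitive inhibitor, Vmax is reduced to Vmax/α while Km is unchanged: Km,app = 0.312 μM, Vmax,app = 95.8 μmol·min⁻¹.
v = Vmax,app·[S]/(Km,app + [S]) = 95.8 × 0.582/(0.312 + 0.582) = 62.4 μmol·min⁻¹.

62.4 μmol·min⁻¹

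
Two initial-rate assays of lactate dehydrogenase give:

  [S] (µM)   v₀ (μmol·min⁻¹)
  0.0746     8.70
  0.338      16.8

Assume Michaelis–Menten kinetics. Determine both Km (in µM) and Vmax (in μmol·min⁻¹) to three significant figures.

Km = 0.121 µM; Vmax = 22.8 μmol·min⁻¹

From v = Vmax[S]/(Km+[S]), each point gives Vmax = v(Km+[S])/[S].
Equating: 8.70(Km+0.0746)/0.0746 = 16.8(Km+0.338)/0.338.
116.6·Km + 8.70 = 49.70·Km + 16.8, so (116.6 − 49.70)·Km = 16.8 − 8.70.
Km = 8.100/66.92 = 0.121 µM; then Vmax = 8.70(0.121+0.0746)/0.0746 = 22.8 μmol·min⁻¹.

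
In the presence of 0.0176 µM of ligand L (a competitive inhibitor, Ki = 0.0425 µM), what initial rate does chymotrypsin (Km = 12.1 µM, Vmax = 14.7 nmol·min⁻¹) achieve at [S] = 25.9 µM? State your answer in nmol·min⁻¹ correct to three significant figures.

8.85 nmol·min⁻¹

α = 1 + [I]/Ki = 1 + 0.0176/0.0425 = 1.414.
For a competitive inhibitor, Vmax is unchanged and the apparent Km becomes α·Km: Km,app = 17.1 µM, Vmax,app = 14.7 nmol·min⁻¹.
v = Vmax,app·[S]/(Km,app + [S]) = 14.7 × 25.9/(17.1 + 25.9) = 8.85 nmol·min⁻¹.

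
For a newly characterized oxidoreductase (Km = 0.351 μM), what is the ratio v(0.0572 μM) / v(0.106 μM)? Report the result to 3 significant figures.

Since Vmax cancels, v₂/v₁ = [S]₂(Km+[S]₁) / [S]₁(Km+[S]₂).
= 0.0572×(0.351+0.106) / (0.106×(0.351+0.0572)) = 0.02614/0.04327 = 0.604.

0.604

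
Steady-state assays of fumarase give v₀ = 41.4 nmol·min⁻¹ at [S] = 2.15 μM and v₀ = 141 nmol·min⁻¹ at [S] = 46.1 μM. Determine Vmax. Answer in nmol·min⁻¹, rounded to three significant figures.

From v = Vmax[S]/(Km+[S]), each point gives Vmax = v(Km+[S])/[S].
Equating: 41.4(Km+2.15)/2.15 = 141(Km+46.1)/46.1.
19.26·Km + 41.4 = 3.059·Km + 141, so (19.26 − 3.059)·Km = 141 − 41.4.
Km = 99.60/16.20 = 6.15 μM; then Vmax = 41.4(6.15+2.15)/2.15 = 160 nmol·min⁻¹.

160 nmol·min⁻¹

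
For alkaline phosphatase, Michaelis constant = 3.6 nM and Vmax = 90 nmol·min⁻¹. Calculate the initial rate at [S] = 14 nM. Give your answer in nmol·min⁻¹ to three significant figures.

v = Vmax·[S]/(Km + [S]) = 90 × 14 / (3.6 + 14)
  = 1260 / 17.60 = 71.6 nmol·min⁻¹.

71.6 nmol·min⁻¹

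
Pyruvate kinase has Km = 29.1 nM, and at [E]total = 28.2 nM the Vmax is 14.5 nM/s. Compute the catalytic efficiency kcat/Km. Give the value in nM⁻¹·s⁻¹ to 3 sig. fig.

kcat = Vmax/[E]total = 14.5/28.2 = 0.514 s⁻¹.
kcat/Km = 0.514/29.1 = 0.0177 nM⁻¹·s⁻¹.

0.0177 nM⁻¹·s⁻¹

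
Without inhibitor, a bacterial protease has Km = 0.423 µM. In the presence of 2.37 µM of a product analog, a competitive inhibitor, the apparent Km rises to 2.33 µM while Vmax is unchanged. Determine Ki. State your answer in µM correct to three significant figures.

Competitive: Km,app = α·Km with α = 1 + [I]/Ki.
α = Km,app/Km = 2.33/0.423 = 5.508.
Ki = [I]/(α − 1) = 2.37/4.508 = 0.526 µM.

0.526 µM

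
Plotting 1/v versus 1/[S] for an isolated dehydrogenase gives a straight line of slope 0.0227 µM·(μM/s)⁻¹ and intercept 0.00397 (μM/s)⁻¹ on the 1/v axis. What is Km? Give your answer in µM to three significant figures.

y-intercept = 1/Vmax ⇒ Vmax = 252 μM/s; slope = Km/Vmax ⇒ Km = slope × Vmax.
Km = 0.0227 × 252 = 5.72 µM.

5.72 µM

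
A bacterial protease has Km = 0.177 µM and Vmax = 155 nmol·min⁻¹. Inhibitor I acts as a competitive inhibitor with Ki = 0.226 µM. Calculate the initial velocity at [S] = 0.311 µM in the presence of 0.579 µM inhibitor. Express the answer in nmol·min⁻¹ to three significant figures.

51.2 nmol·min⁻¹

α = 1 + [I]/Ki = 1 + 0.579/0.226 = 3.562.
For a competitive inhibitor, Vmax is unchanged and the apparent Km becomes α·Km: Km,app = 0.630 µM, Vmax,app = 155 nmol·min⁻¹.
v = Vmax,app·[S]/(Km,app + [S]) = 155 × 0.311/(0.630 + 0.311) = 51.2 nmol·min⁻¹.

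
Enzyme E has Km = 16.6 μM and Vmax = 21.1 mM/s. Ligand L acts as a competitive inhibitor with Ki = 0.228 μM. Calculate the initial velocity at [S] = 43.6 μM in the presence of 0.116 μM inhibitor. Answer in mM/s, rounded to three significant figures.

With α = 1 + [I]/Ki = 1 + 0.116/0.228 = 1.509, the competitive rate law is v = Vmax[S] / (αKm + [S]).
v = 21.1×43.6 / (1.509×16.6 + 43.6) = 920.0/68.65 = 13.4 mM/s.

13.4 mM/s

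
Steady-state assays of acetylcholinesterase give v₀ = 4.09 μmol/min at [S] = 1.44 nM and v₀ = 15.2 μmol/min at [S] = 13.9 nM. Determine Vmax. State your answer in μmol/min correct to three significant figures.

22.2 μmol/min

In reciprocal form, 1/v = (Km/Vmax)·(1/[S]) + 1/Vmax. The two points give (1/[S], 1/v) = (0.6944, 0.2445) and (0.07194, 0.06579).
Slope = (0.2445 − 0.06579)/(0.6944 − 0.07194) = 0.2871; intercept = 0.2445 − 0.2871×0.6944 = 0.04514.
Vmax = 1/intercept = 22.2 μmol/min; Km = slope × Vmax = 0.2871 × 22.2 = 6.36 nM.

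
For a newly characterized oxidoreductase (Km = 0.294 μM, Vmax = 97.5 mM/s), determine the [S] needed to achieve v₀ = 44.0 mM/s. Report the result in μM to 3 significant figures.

0.242 μM

Rearranging v = Vmax[S]/(Km+[S]) gives [S] = Km·v/(Vmax − v).
[S] = 0.294 × 44.0 / (97.5 − 44.0) = 12.94/53.50 = 0.242 μM.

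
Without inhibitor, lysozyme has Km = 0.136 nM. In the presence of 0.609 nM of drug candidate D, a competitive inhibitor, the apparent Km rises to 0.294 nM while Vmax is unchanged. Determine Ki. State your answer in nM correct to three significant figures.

Competitive: Km,app = α·Km with α = 1 + [I]/Ki.
α = Km,app/Km = 0.294/0.136 = 2.162.
Ki = [I]/(α − 1) = 0.609/1.162 = 0.524 nM.

0.524 nM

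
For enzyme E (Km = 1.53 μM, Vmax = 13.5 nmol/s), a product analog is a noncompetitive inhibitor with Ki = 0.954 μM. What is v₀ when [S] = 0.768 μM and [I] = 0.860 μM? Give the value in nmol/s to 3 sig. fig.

α = 1 + [I]/Ki = 1 + 0.860/0.954 = 1.901.
For a noncompetitive inhibitor, Vmax is reduced to Vmax/α while Km is unchanged: Km,app = 1.53 μM, Vmax,app = 7.10 nmol/s.
v = Vmax,app·[S]/(Km,app + [S]) = 7.10 × 0.768/(1.53 + 0.768) = 2.37 nmol/s.

2.37 nmol/s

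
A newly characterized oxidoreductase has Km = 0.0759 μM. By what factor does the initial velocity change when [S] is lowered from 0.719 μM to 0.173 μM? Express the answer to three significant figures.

The fractional saturations are [S]/(Km+[S]) = 0.719/0.7949 = 0.9045 and 0.173/0.2489 = 0.6951.
v₂/v₁ is just their ratio: 0.6951/0.9045 = 0.768.

0.768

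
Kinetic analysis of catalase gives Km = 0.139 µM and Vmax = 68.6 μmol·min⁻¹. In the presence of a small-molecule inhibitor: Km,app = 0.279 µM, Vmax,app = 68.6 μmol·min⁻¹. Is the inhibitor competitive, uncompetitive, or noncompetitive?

Km increases (0.139 → 0.279 µM) while Vmax is unchanged — the hallmark of competitive inhibition.

competitive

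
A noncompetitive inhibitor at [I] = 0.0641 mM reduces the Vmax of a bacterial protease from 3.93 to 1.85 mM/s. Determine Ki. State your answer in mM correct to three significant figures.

0.0570 mM

Noncompetitive: Vmax,app = Vmax/α with α = 1 + [I]/Ki.
α = Vmax/Vmax,app = 3.93/1.85 = 2.124.
Since α = 1 + [I]/Ki, [I]/Ki = 2.124 − 1 = 1.124 and Ki = 0.0641/1.124 = 0.0570 mM.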